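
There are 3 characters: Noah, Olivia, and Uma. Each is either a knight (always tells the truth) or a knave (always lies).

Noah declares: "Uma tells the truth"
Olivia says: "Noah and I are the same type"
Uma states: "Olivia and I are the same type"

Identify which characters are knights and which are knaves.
Noah is a knight.
Olivia is a knight.
Uma is a knight.

Verification:
- Noah (knight) says "Uma tells the truth" - this is TRUE because Uma is a knight.
- Olivia (knight) says "Noah and I are the same type" - this is TRUE because Olivia is a knight and Noah is a knight.
- Uma (knight) says "Olivia and I are the same type" - this is TRUE because Uma is a knight and Olivia is a knight.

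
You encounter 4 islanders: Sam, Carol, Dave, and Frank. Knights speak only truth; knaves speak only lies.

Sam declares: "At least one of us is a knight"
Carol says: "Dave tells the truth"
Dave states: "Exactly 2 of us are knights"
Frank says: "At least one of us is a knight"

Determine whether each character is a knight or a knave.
Sam is a knave.
Carol is a knave.
Dave is a knave.
Frank is a knave.

Verification:
- Sam (knave) says "At least one of us is a knight" - this is FALSE (a lie) because no one is a knight.
- Carol (knave) says "Dave tells the truth" - this is FALSE (a lie) because Dave is a knave.
- Dave (knave) says "Exactly 2 of us are knights" - this is FALSE (a lie) because there are 0 knights.
- Frank (knave) says "At least one of us is a knight" - this is FALSE (a lie) because no one is a knight.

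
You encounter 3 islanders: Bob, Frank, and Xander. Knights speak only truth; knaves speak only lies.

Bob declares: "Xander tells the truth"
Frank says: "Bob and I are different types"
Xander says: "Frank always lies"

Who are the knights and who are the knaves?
Bob is a knave.
Frank is a knight.
Xander is a knave.

Verification:
- Bob (knave) says "Xander tells the truth" - this is FALSE (a lie) because Xander is a knave.
- Frank (knight) says "Bob and I are different types" - this is TRUE because Frank is a knight and Bob is a knave.
- Xander (knave) says "Frank always lies" - this is FALSE (a lie) because Frank is a knight.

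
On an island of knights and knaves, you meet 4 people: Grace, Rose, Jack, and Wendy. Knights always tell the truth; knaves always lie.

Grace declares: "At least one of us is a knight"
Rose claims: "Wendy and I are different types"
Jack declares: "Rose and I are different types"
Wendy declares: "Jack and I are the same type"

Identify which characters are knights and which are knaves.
Grace is a knight.
Rose is a knave.
Jack is a knight.
Wendy is a knave.

Verification:
- Grace (knight) says "At least one of us is a knight" - this is TRUE because Grace and Jack are knights.
- Rose (knave) says "Wendy and I are different types" - this is FALSE (a lie) because Rose is a knave and Wendy is a knave.
- Jack (knight) says "Rose and I are different types" - this is TRUE because Jack is a knight and Rose is a knave.
- Wendy (knave) says "Jack and I are the same type" - this is FALSE (a lie) because Wendy is a knave and Jack is a knight.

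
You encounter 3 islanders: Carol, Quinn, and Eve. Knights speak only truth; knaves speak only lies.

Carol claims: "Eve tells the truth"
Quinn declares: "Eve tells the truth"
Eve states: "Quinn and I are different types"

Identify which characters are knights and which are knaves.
Carol is a knave.
Quinn is a knave.
Eve is a knave.

Verification:
- Carol (knave) says "Eve tells the truth" - this is FALSE (a lie) because Eve is a knave.
- Quinn (knave) says "Eve tells the truth" - this is FALSE (a lie) because Eve is a knave.
- Eve (knave) says "Quinn and I are different types" - this is FALSE (a lie) because Eve is a knave and Quinn is a knave.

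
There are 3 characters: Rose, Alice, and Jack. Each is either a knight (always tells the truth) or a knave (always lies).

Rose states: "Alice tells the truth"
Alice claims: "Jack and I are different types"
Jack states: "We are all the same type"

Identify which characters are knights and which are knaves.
Rose is a knight.
Alice is a knight.
Jack is a knave.

Verification:
- Rose (knight) says "Alice tells the truth" - this is TRUE because Alice is a knight.
- Alice (knight) says "Jack and I are different types" - this is TRUE because Alice is a knight and Jack is a knave.
- Jack (knave) says "We are all the same type" - this is FALSE (a lie) because Rose and Alice are knights and Jack is a knave.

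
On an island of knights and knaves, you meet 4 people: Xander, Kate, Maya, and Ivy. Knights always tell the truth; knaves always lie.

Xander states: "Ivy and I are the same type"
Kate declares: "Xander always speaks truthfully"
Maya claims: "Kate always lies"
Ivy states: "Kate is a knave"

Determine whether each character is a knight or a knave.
Xander is a knave.
Kate is a knave.
Maya is a knight.
Ivy is a knight.

Verification:
- Xander (knave) says "Ivy and I are the same type" - this is FALSE (a lie) because Xander is a knave and Ivy is a knight.
- Kate (knave) says "Xander always speaks truthfully" - this is FALSE (a lie) because Xander is a knave.
- Maya (knight) says "Kate always lies" - this is TRUE because Kate is a knave.
- Ivy (knight) says "Kate is a knave" - this is TRUE because Kate is a knave.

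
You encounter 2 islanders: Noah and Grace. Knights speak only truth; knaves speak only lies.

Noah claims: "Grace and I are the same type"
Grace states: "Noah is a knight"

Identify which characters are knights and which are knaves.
Noah is a knight.
Grace is a knight.

Verification:
- Noah (knight) says "Grace and I are the same type" - this is TRUE because Noah is a knight and Grace is a knight.
- Grace (knight) says "Noah is a knight" - this is TRUE because Noah is a knight.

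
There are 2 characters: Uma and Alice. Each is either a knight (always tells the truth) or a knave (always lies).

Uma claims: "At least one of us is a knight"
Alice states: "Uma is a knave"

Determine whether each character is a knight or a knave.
Uma is a knight.
Alice is a knave.

Verification:
- Uma (knight) says "At least one of us is a knight" - this is TRUE because Uma is a knight.
- Alice (knave) says "Uma is a knave" - this is FALSE (a lie) because Uma is a knight.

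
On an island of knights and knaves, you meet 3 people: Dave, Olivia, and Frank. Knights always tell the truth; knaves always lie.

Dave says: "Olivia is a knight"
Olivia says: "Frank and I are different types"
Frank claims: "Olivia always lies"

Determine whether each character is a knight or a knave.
Dave is a knight.
Olivia is a knight.
Frank is a knave.

Verification:
- Dave (knight) says "Olivia is a knight" - this is TRUE because Olivia is a knight.
- Olivia (knight) says "Frank and I are different types" - this is TRUE because Olivia is a knight and Frank is a knave.
- Frank (knave) says "Olivia always lies" - this is FALSE (a lie) because Olivia is a knight.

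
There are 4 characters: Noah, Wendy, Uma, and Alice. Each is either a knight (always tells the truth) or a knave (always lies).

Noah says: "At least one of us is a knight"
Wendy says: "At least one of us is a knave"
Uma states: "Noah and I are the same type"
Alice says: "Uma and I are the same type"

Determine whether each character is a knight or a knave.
Noah is a knight.
Wendy is a knight.
Uma is a knight.
Alice is a knave.

Verification:
- Noah (knight) says "At least one of us is a knight" - this is TRUE because Noah, Wendy, and Uma are knights.
- Wendy (knight) says "At least one of us is a knave" - this is TRUE because Alice is a knave.
- Uma (knight) says "Noah and I are the same type" - this is TRUE because Uma is a knight and Noah is a knight.
- Alice (knave) says "Uma and I are the same type" - this is FALSE (a lie) because Alice is a knave and Uma is a knight.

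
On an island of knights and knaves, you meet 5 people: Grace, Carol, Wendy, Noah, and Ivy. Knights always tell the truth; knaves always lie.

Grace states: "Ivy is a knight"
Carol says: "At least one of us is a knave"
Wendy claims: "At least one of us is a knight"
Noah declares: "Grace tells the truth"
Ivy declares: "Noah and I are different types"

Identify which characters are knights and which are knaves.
Grace is a knave.
Carol is a knight.
Wendy is a knight.
Noah is a knave.
Ivy is a knave.

Verification:
- Grace (knave) says "Ivy is a knight" - this is FALSE (a lie) because Ivy is a knave.
- Carol (knight) says "At least one of us is a knave" - this is TRUE because Grace, Noah, and Ivy are knaves.
- Wendy (knight) says "At least one of us is a knight" - this is TRUE because Carol and Wendy are knights.
- Noah (knave) says "Grace tells the truth" - this is FALSE (a lie) because Grace is a knave.
- Ivy (knave) says "Noah and I are different types" - this is FALSE (a lie) because Ivy is a knave and Noah is a knave.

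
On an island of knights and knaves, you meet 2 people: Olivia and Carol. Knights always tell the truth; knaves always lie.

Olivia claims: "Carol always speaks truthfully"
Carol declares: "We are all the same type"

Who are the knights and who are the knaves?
Olivia is a knight.
Carol is a knight.

Verification:
- Olivia (knight) says "Carol always speaks truthfully" - this is TRUE because Carol is a knight.
- Carol (knight) says "We are all the same type" - this is TRUE because Olivia and Carol are knights.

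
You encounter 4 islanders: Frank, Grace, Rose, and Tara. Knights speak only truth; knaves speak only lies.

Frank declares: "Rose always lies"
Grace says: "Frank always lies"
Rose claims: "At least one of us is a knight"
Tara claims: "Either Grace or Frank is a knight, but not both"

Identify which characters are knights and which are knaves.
Frank is a knave.
Grace is a knight.
Rose is a knight.
Tara is a knight.

Verification:
- Frank (knave) says "Rose always lies" - this is FALSE (a lie) because Rose is a knight.
- Grace (knight) says "Frank always lies" - this is TRUE because Frank is a knave.
- Rose (knight) says "At least one of us is a knight" - this is TRUE because Grace, Rose, and Tara are knights.
- Tara (knight) says "Either Grace or Frank is a knight, but not both" - this is TRUE because Grace is a knight and Frank is a knave.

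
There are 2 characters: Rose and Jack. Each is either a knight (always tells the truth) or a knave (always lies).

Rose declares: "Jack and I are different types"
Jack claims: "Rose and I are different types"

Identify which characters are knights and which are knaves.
Rose is a knave.
Jack is a knave.

Verification:
- Rose (knave) says "Jack and I are different types" - this is FALSE (a lie) because Rose is a knave and Jack is a knave.
- Jack (knave) says "Rose and I are different types" - this is FALSE (a lie) because Jack is a knave and Rose is a knave.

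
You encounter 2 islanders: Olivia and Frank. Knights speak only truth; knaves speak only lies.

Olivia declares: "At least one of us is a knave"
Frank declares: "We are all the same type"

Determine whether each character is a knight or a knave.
Olivia is a knight.
Frank is a knave.

Verification:
- Olivia (knight) says "At least one of us is a knave" - this is TRUE because Frank is a knave.
- Frank (knave) says "We are all the same type" - this is FALSE (a lie) because Olivia is a knight and Frank is a knave.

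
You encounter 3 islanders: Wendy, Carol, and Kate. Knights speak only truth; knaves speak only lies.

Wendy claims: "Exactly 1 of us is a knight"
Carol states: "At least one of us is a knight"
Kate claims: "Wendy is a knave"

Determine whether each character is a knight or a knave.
Wendy is a knave.
Carol is a knight.
Kate is a knight.

Verification:
- Wendy (knave) says "Exactly 1 of us is a knight" - this is FALSE (a lie) because there are 2 knights.
- Carol (knight) says "At least one of us is a knight" - this is TRUE because Carol and Kate are knights.
- Kate (knight) says "Wendy is a knave" - this is TRUE because Wendy is a knave.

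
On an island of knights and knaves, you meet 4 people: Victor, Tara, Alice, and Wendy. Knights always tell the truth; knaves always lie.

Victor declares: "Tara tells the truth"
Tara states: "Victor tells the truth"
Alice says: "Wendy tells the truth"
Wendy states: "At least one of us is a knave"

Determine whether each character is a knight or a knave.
Victor is a knave.
Tara is a knave.
Alice is a knight.
Wendy is a knight.

Verification:
- Victor (knave) says "Tara tells the truth" - this is FALSE (a lie) because Tara is a knave.
- Tara (knave) says "Victor tells the truth" - this is FALSE (a lie) because Victor is a knave.
- Alice (knight) says "Wendy tells the truth" - this is TRUE because Wendy is a knight.
- Wendy (knight) says "At least one of us is a knave" - this is TRUE because Victor and Tara are knaves.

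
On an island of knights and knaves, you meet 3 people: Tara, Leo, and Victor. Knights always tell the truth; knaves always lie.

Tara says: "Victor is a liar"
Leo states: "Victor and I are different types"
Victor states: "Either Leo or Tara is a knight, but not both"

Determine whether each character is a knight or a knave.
Tara is a knight.
Leo is a knight.
Victor is a knave.

Verification:
- Tara (knight) says "Victor is a liar" - this is TRUE because Victor is a knave.
- Leo (knight) says "Victor and I are different types" - this is TRUE because Leo is a knight and Victor is a knave.
- Victor (knave) says "Either Leo or Tara is a knight, but not both" - this is FALSE (a lie) because Leo is a knight and Tara is a knight.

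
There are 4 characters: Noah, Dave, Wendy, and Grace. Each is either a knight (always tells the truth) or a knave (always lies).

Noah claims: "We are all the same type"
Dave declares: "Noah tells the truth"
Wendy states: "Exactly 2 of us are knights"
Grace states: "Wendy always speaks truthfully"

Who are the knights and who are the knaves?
Noah is a knave.
Dave is a knave.
Wendy is a knight.
Grace is a knight.

Verification:
- Noah (knave) says "We are all the same type" - this is FALSE (a lie) because Wendy and Grace are knights and Noah and Dave are knaves.
- Dave (knave) says "Noah tells the truth" - this is FALSE (a lie) because Noah is a knave.
- Wendy (knight) says "Exactly 2 of us are knights" - this is TRUE because there are 2 knights.
- Grace (knight) says "Wendy always speaks truthfully" - this is TRUE because Wendy is a knight.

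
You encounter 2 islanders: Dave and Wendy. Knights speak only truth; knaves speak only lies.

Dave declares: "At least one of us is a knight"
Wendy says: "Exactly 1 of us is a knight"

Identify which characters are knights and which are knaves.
Dave is a knave.
Wendy is a knave.

Verification:
- Dave (knave) says "At least one of us is a knight" - this is FALSE (a lie) because no one is a knight.
- Wendy (knave) says "Exactly 1 of us is a knight" - this is FALSE (a lie) because there are 0 knights.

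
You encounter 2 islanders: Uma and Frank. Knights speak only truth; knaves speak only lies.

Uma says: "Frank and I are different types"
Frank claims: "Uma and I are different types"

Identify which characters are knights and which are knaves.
Uma is a knave.
Frank is a knave.

Verification:
- Uma (knave) says "Frank and I are different types" - this is FALSE (a lie) because Uma is a knave and Frank is a knave.
- Frank (knave) says "Uma and I are different types" - this is FALSE (a lie) because Frank is a knave and Uma is a knave.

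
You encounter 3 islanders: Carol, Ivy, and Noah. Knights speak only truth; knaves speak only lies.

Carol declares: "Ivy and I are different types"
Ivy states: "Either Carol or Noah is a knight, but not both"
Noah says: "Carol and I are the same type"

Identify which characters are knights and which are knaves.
Carol is a knight.
Ivy is a knave.
Noah is a knight.

Verification:
- Carol (knight) says "Ivy and I are different types" - this is TRUE because Carol is a knight and Ivy is a knave.
- Ivy (knave) says "Either Carol or Noah is a knight, but not both" - this is FALSE (a lie) because Carol is a knight and Noah is a knight.
- Noah (knight) says "Carol and I are the same type" - this is TRUE because Noah is a knight and Carol is a knight.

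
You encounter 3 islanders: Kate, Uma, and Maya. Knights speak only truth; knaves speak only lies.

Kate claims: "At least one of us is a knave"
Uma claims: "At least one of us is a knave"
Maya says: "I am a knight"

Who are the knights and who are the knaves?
Kate is a knight.
Uma is a knight.
Maya is a knave.

Verification:
- Kate (knight) says "At least one of us is a knave" - this is TRUE because Maya is a knave.
- Uma (knight) says "At least one of us is a knave" - this is TRUE because Maya is a knave.
- Maya (knave) says "I am a knight" - this is FALSE (a lie) because Maya is a knave.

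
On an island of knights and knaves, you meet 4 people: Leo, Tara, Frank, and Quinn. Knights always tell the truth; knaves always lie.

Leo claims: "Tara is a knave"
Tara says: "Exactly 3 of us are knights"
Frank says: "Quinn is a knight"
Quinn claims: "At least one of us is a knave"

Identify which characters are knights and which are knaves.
Leo is a knave.
Tara is a knight.
Frank is a knight.
Quinn is a knight.

Verification:
- Leo (knave) says "Tara is a knave" - this is FALSE (a lie) because Tara is a knight.
- Tara (knight) says "Exactly 3 of us are knights" - this is TRUE because there are 3 knights.
- Frank (knight) says "Quinn is a knight" - this is TRUE because Quinn is a knight.
- Quinn (knight) says "At least one of us is a knave" - this is TRUE because Leo is a knave.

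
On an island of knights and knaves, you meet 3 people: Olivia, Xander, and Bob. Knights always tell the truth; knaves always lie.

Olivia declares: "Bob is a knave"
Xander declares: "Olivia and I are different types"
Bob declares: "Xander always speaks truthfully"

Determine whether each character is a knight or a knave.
Olivia is a knave.
Xander is a knight.
Bob is a knight.

Verification:
- Olivia (knave) says "Bob is a knave" - this is FALSE (a lie) because Bob is a knight.
- Xander (knight) says "Olivia and I are different types" - this is TRUE because Xander is a knight and Olivia is a knave.
- Bob (knight) says "Xander always speaks truthfully" - this is TRUE because Xander is a knight.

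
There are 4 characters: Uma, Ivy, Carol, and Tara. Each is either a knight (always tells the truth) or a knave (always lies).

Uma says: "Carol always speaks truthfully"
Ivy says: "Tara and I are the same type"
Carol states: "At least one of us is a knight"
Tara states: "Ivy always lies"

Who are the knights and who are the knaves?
Uma is a knight.
Ivy is a knave.
Carol is a knight.
Tara is a knight.

Verification:
- Uma (knight) says "Carol always speaks truthfully" - this is TRUE because Carol is a knight.
- Ivy (knave) says "Tara and I are the same type" - this is FALSE (a lie) because Ivy is a knave and Tara is a knight.
- Carol (knight) says "At least one of us is a knight" - this is TRUE because Uma, Carol, and Tara are knights.
- Tara (knight) says "Ivy always lies" - this is TRUE because Ivy is a knave.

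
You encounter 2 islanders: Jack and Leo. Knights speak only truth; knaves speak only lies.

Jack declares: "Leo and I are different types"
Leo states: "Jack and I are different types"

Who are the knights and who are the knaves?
Jack is a knave.
Leo is a knave.

Verification:
- Jack (knave) says "Leo and I are different types" - this is FALSE (a lie) because Jack is a knave and Leo is a knave.
- Leo (knave) says "Jack and I are different types" - this is FALSE (a lie) because Leo is a knave and Jack is a knave.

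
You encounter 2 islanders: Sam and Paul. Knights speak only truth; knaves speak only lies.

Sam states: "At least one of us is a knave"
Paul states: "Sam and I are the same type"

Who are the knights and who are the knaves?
Sam is a knight.
Paul is a knave.

Verification:
- Sam (knight) says "At least one of us is a knave" - this is TRUE because Paul is a knave.
- Paul (knave) says "Sam and I are the same type" - this is FALSE (a lie) because Paul is a knave and Sam is a knight.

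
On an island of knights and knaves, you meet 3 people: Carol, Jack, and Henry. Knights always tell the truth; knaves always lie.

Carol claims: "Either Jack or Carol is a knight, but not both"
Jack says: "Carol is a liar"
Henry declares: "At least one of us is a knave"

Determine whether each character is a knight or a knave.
Carol is a knight.
Jack is a knave.
Henry is a knight.

Verification:
- Carol (knight) says "Either Jack or Carol is a knight, but not both" - this is TRUE because Jack is a knave and Carol is a knight.
- Jack (knave) says "Carol is a liar" - this is FALSE (a lie) because Carol is a knight.
- Henry (knight) says "At least one of us is a knave" - this is TRUE because Jack is a knave.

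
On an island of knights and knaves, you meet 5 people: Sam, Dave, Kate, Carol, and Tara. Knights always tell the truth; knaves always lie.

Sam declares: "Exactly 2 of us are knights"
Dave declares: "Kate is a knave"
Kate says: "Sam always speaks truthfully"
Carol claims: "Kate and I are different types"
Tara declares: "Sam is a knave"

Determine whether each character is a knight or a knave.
Sam is a knave.
Dave is a knight.
Kate is a knave.
Carol is a knight.
Tara is a knight.

Verification:
- Sam (knave) says "Exactly 2 of us are knights" - this is FALSE (a lie) because there are 3 knights.
- Dave (knight) says "Kate is a knave" - this is TRUE because Kate is a knave.
- Kate (knave) says "Sam always speaks truthfully" - this is FALSE (a lie) because Sam is a knave.
- Carol (knight) says "Kate and I are different types" - this is TRUE because Carol is a knight and Kate is a knave.
- Tara (knight) says "Sam is a knave" - this is TRUE because Sam is a knave.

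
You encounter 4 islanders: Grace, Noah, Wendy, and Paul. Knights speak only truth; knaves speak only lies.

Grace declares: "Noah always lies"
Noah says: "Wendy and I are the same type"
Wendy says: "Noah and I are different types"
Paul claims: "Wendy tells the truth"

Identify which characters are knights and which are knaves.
Grace is a knight.
Noah is a knave.
Wendy is a knight.
Paul is a knight.

Verification:
- Grace (knight) says "Noah always lies" - this is TRUE because Noah is a knave.
- Noah (knave) says "Wendy and I are the same type" - this is FALSE (a lie) because Noah is a knave and Wendy is a knight.
- Wendy (knight) says "Noah and I are different types" - this is TRUE because Wendy is a knight and Noah is a knave.
- Paul (knight) says "Wendy tells the truth" - this is TRUE because Wendy is a knight.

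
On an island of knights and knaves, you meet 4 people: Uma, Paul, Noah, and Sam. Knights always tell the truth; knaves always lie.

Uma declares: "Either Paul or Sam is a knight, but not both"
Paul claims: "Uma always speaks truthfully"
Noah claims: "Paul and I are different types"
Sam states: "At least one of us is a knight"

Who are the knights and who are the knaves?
Uma is a knave.
Paul is a knave.
Noah is a knave.
Sam is a knave.

Verification:
- Uma (knave) says "Either Paul or Sam is a knight, but not both" - this is FALSE (a lie) because Paul is a knave and Sam is a knave.
- Paul (knave) says "Uma always speaks truthfully" - this is FALSE (a lie) because Uma is a knave.
- Noah (knave) says "Paul and I are different types" - this is FALSE (a lie) because Noah is a knave and Paul is a knave.
- Sam (knave) says "At least one of us is a knight" - this is FALSE (a lie) because no one is a knight.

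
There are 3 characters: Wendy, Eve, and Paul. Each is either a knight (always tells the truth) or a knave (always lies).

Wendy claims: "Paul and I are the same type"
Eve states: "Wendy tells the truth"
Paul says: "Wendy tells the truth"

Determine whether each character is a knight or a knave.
Wendy is a knight.
Eve is a knight.
Paul is a knight.

Verification:
- Wendy (knight) says "Paul and I are the same type" - this is TRUE because Wendy is a knight and Paul is a knight.
- Eve (knight) says "Wendy tells the truth" - this is TRUE because Wendy is a knight.
- Paul (knight) says "Wendy tells the truth" - this is TRUE because Wendy is a knight.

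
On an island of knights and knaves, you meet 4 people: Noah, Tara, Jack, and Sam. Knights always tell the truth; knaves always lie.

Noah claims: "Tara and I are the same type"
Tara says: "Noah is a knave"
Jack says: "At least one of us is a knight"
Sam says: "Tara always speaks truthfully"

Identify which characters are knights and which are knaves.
Noah is a knave.
Tara is a knight.
Jack is a knight.
Sam is a knight.

Verification:
- Noah (knave) says "Tara and I are the same type" - this is FALSE (a lie) because Noah is a knave and Tara is a knight.
- Tara (knight) says "Noah is a knave" - this is TRUE because Noah is a knave.
- Jack (knight) says "At least one of us is a knight" - this is TRUE because Tara, Jack, and Sam are knights.
- Sam (knight) says "Tara always speaks truthfully" - this is TRUE because Tara is a knight.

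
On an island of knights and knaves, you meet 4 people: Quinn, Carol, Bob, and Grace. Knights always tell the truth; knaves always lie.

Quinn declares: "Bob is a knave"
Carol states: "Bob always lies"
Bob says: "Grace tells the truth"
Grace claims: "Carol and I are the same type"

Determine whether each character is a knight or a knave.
Quinn is a knight.
Carol is a knight.
Bob is a knave.
Grace is a knave.

Verification:
- Quinn (knight) says "Bob is a knave" - this is TRUE because Bob is a knave.
- Carol (knight) says "Bob always lies" - this is TRUE because Bob is a knave.
- Bob (knave) says "Grace tells the truth" - this is FALSE (a lie) because Grace is a knave.
- Grace (knave) says "Carol and I are the same type" - this is FALSE (a lie) because Grace is a knave and Carol is a knight.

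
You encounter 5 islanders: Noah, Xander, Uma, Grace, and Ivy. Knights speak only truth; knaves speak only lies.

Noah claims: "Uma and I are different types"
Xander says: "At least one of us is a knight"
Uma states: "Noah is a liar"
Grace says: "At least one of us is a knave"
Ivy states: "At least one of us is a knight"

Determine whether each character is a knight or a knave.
Noah is a knight.
Xander is a knight.
Uma is a knave.
Grace is a knight.
Ivy is a knight.

Verification:
- Noah (knight) says "Uma and I are different types" - this is TRUE because Noah is a knight and Uma is a knave.
- Xander (knight) says "At least one of us is a knight" - this is TRUE because Noah, Xander, Grace, and Ivy are knights.
- Uma (knave) says "Noah is a liar" - this is FALSE (a lie) because Noah is a knight.
- Grace (knight) says "At least one of us is a knave" - this is TRUE because Uma is a knave.
- Ivy (knight) says "At least one of us is a knight" - this is TRUE because Noah, Xander, Grace, and Ivy are knights.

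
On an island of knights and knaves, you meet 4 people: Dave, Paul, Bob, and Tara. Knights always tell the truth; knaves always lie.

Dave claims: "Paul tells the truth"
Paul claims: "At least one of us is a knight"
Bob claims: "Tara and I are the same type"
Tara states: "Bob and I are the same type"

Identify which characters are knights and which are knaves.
Dave is a knight.
Paul is a knight.
Bob is a knight.
Tara is a knight.

Verification:
- Dave (knight) says "Paul tells the truth" - this is TRUE because Paul is a knight.
- Paul (knight) says "At least one of us is a knight" - this is TRUE because Dave, Paul, Bob, and Tara are knights.
- Bob (knight) says "Tara and I are the same type" - this is TRUE because Bob is a knight and Tara is a knight.
- Tara (knight) says "Bob and I are the same type" - this is TRUE because Tara is a knight and Bob is a knight.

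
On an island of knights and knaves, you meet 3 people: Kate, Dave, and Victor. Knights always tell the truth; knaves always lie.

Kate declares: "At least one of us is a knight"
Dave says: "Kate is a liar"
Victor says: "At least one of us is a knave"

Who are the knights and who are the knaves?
Kate is a knight.
Dave is a knave.
Victor is a knight.

Verification:
- Kate (knight) says "At least one of us is a knight" - this is TRUE because Kate and Victor are knights.
- Dave (knave) says "Kate is a liar" - this is FALSE (a lie) because Kate is a knight.
- Victor (knight) says "At least one of us is a knave" - this is TRUE because Dave is a knave.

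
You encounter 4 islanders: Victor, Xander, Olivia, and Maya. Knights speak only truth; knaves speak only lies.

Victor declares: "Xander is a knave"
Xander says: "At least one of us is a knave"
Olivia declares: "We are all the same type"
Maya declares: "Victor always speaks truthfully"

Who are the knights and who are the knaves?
Victor is a knave.
Xander is a knight.
Olivia is a knave.
Maya is a knave.

Verification:
- Victor (knave) says "Xander is a knave" - this is FALSE (a lie) because Xander is a knight.
- Xander (knight) says "At least one of us is a knave" - this is TRUE because Victor, Olivia, and Maya are knaves.
- Olivia (knave) says "We are all the same type" - this is FALSE (a lie) because Xander is a knight and Victor, Olivia, and Maya are knaves.
- Maya (knave) says "Victor always speaks truthfully" - this is FALSE (a lie) because Victor is a knave.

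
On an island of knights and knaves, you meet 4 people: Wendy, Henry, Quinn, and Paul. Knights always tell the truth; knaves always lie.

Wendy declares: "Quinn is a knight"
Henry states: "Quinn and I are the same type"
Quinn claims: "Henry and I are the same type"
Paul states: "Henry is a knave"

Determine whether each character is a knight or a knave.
Wendy is a knight.
Henry is a knight.
Quinn is a knight.
Paul is a knave.

Verification:
- Wendy (knight) says "Quinn is a knight" - this is TRUE because Quinn is a knight.
- Henry (knight) says "Quinn and I are the same type" - this is TRUE because Henry is a knight and Quinn is a knight.
- Quinn (knight) says "Henry and I are the same type" - this is TRUE because Quinn is a knight and Henry is a knight.
- Paul (knave) says "Henry is a knave" - this is FALSE (a lie) because Henry is a knight.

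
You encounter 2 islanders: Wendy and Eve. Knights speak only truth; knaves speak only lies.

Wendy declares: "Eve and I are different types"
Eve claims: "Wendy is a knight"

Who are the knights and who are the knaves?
Wendy is a knave.
Eve is a knave.

Verification:
- Wendy (knave) says "Eve and I are different types" - this is FALSE (a lie) because Wendy is a knave and Eve is a knave.
- Eve (knave) says "Wendy is a knight" - this is FALSE (a lie) because Wendy is a knave.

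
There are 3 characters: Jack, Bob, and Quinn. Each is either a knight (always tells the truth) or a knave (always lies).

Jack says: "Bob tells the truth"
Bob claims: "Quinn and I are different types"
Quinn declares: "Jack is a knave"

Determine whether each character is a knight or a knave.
Jack is a knight.
Bob is a knight.
Quinn is a knave.

Verification:
- Jack (knight) says "Bob tells the truth" - this is TRUE because Bob is a knight.
- Bob (knight) says "Quinn and I are different types" - this is TRUE because Bob is a knight and Quinn is a knave.
- Quinn (knave) says "Jack is a knave" - this is FALSE (a lie) because Jack is a knight.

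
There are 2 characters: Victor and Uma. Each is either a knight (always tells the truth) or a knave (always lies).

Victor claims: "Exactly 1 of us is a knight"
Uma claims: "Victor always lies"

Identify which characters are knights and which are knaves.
Victor is a knight.
Uma is a knave.

Verification:
- Victor (knight) says "Exactly 1 of us is a knight" - this is TRUE because there are 1 knights.
- Uma (knave) says "Victor always lies" - this is FALSE (a lie) because Victor is a knight.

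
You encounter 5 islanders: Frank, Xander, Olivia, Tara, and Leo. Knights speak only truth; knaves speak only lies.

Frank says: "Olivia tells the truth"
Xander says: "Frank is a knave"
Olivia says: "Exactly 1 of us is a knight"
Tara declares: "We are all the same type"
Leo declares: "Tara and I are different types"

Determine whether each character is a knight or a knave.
Frank is a knave.
Xander is a knight.
Olivia is a knave.
Tara is a knave.
Leo is a knight.

Verification:
- Frank (knave) says "Olivia tells the truth" - this is FALSE (a lie) because Olivia is a knave.
- Xander (knight) says "Frank is a knave" - this is TRUE because Frank is a knave.
- Olivia (knave) says "Exactly 1 of us is a knight" - this is FALSE (a lie) because there are 2 knights.
- Tara (knave) says "We are all the same type" - this is FALSE (a lie) because Xander and Leo are knights and Frank, Olivia, and Tara are knaves.
- Leo (knight) says "Tara and I are different types" - this is TRUE because Leo is a knight and Tara is a knave.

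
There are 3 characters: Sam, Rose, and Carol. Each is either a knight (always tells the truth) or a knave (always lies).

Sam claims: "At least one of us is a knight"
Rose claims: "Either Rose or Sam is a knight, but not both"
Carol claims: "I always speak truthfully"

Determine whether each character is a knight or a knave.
Sam is a knave.
Rose is a knave.
Carol is a knave.

Verification:
- Sam (knave) says "At least one of us is a knight" - this is FALSE (a lie) because no one is a knight.
- Rose (knave) says "Either Rose or Sam is a knight, but not both" - this is FALSE (a lie) because Rose is a knave and Sam is a knave.
- Carol (knave) says "I always speak truthfully" - this is FALSE (a lie) because Carol is a knave.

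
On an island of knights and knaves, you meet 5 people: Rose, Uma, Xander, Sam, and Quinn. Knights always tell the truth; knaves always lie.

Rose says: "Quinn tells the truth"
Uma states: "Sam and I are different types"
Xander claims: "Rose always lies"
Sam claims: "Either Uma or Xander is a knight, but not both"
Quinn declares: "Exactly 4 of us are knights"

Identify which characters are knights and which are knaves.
Rose is a knave.
Uma is a knight.
Xander is a knight.
Sam is a knave.
Quinn is a knave.

Verification:
- Rose (knave) says "Quinn tells the truth" - this is FALSE (a lie) because Quinn is a knave.
- Uma (knight) says "Sam and I are different types" - this is TRUE because Uma is a knight and Sam is a knave.
- Xander (knight) says "Rose always lies" - this is TRUE because Rose is a knave.
- Sam (knave) says "Either Uma or Xander is a knight, but not both" - this is FALSE (a lie) because Uma is a knight and Xander is a knight.
- Quinn (knave) says "Exactly 4 of us are knights" - this is FALSE (a lie) because there are 2 knights.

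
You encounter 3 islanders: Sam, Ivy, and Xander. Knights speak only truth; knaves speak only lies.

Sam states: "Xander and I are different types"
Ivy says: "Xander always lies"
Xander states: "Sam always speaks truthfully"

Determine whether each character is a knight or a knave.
Sam is a knave.
Ivy is a knight.
Xander is a knave.

Verification:
- Sam (knave) says "Xander and I are different types" - this is FALSE (a lie) because Sam is a knave and Xander is a knave.
- Ivy (knight) says "Xander always lies" - this is TRUE because Xander is a knave.
- Xander (knave) says "Sam always speaks truthfully" - this is FALSE (a lie) because Sam is a knave.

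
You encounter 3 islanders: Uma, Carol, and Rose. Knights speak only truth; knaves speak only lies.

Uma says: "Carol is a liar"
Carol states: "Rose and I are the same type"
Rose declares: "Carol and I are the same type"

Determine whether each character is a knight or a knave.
Uma is a knave.
Carol is a knight.
Rose is a knight.

Verification:
- Uma (knave) says "Carol is a liar" - this is FALSE (a lie) because Carol is a knight.
- Carol (knight) says "Rose and I are the same type" - this is TRUE because Carol is a knight and Rose is a knight.
- Rose (knight) says "Carol and I are the same type" - this is TRUE because Rose is a knight and Carol is a knight.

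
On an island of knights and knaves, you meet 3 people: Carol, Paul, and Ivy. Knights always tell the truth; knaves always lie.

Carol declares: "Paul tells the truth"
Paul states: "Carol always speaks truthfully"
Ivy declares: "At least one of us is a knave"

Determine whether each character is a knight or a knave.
Carol is a knave.
Paul is a knave.
Ivy is a knight.

Verification:
- Carol (knave) says "Paul tells the truth" - this is FALSE (a lie) because Paul is a knave.
- Paul (knave) says "Carol always speaks truthfully" - this is FALSE (a lie) because Carol is a knave.
- Ivy (knight) says "At least one of us is a knave" - this is TRUE because Carol and Paul are knaves.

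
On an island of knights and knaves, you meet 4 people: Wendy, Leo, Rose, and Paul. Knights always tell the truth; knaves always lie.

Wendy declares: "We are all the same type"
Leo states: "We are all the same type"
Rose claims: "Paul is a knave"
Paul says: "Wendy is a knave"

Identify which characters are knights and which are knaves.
Wendy is a knave.
Leo is a knave.
Rose is a knave.
Paul is a knight.

Verification:
- Wendy (knave) says "We are all the same type" - this is FALSE (a lie) because Paul is a knight and Wendy, Leo, and Rose are knaves.
- Leo (knave) says "We are all the same type" - this is FALSE (a lie) because Paul is a knight and Wendy, Leo, and Rose are knaves.
- Rose (knave) says "Paul is a knave" - this is FALSE (a lie) because Paul is a knight.
- Paul (knight) says "Wendy is a knave" - this is TRUE because Wendy is a knave.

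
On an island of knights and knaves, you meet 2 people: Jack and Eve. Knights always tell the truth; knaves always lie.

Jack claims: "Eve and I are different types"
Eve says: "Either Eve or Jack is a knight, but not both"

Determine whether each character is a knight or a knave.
Jack is a knave.
Eve is a knave.

Verification:
- Jack (knave) says "Eve and I are different types" - this is FALSE (a lie) because Jack is a knave and Eve is a knave.
- Eve (knave) says "Either Eve or Jack is a knight, but not both" - this is FALSE (a lie) because Eve is a knave and Jack is a knave.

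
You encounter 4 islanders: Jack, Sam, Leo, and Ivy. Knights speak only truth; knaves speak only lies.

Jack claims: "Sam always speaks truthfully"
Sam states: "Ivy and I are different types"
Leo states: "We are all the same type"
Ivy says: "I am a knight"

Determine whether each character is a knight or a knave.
Jack is a knight.
Sam is a knight.
Leo is a knave.
Ivy is a knave.

Verification:
- Jack (knight) says "Sam always speaks truthfully" - this is TRUE because Sam is a knight.
- Sam (knight) says "Ivy and I are different types" - this is TRUE because Sam is a knight and Ivy is a knave.
- Leo (knave) says "We are all the same type" - this is FALSE (a lie) because Jack and Sam are knights and Leo and Ivy are knaves.
- Ivy (knave) says "I am a knight" - this is FALSE (a lie) because Ivy is a knave.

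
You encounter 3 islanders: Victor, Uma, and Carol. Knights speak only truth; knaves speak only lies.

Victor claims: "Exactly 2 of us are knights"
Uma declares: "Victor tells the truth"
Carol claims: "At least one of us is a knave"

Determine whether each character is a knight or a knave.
Victor is a knave.
Uma is a knave.
Carol is a knight.

Verification:
- Victor (knave) says "Exactly 2 of us are knights" - this is FALSE (a lie) because there are 1 knights.
- Uma (knave) says "Victor tells the truth" - this is FALSE (a lie) because Victor is a knave.
- Carol (knight) says "At least one of us is a knave" - this is TRUE because Victor and Uma are knaves.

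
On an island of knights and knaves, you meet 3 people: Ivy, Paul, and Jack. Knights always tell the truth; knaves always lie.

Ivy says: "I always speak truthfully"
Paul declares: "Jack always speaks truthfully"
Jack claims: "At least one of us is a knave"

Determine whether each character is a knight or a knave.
Ivy is a knave.
Paul is a knight.
Jack is a knight.

Verification:
- Ivy (knave) says "I always speak truthfully" - this is FALSE (a lie) because Ivy is a knave.
- Paul (knight) says "Jack always speaks truthfully" - this is TRUE because Jack is a knight.
- Jack (knight) says "At least one of us is a knave" - this is TRUE because Ivy is a knave.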